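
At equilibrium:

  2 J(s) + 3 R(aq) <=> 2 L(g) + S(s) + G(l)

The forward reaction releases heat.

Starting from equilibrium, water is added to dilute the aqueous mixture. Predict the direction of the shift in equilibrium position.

left

Dilution lowers every aqueous concentration by the same factor. Δn_aq = 0 − 3 = -3, so the system shifts toward the side with more dissolved moles — to the left.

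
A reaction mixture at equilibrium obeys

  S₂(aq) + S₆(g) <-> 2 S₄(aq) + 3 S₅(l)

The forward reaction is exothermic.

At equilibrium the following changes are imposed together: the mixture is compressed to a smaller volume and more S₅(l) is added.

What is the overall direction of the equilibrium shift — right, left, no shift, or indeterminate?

right

Gas moles: reactants 1, products 0 (Δn_gas = -1). Compression shifts the system toward the side with fewer moles of gas — to the right.
S₅ is a pure liquid; its activity is 1 regardless of amount, so Q is unaffected — no shift from this change.
Only the nonzero effect(s) matter; the net shift is to the right.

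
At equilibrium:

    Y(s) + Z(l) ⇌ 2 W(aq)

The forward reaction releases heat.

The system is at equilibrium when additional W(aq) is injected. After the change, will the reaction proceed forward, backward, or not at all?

Adding W (aq), a product, drives the reaction to the left.

left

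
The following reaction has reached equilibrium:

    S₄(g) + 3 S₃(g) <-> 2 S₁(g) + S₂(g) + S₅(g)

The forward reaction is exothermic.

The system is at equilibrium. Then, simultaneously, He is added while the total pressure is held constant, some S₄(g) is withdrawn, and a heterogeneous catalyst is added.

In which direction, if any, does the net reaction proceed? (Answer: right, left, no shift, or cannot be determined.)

Adding inert gas at constant total pressure expands the volume, scaling every reacting partial pressure by the same factor. Δn_gas = 4 − 4 = 0, so Q is unchanged — no shift.
Removing S₄ (g), a reactant, drives the reaction to the left.
A catalyst speeds both forward and reverse rates equally; it changes neither Q nor K — no shift from this change.
Only the nonzero effect(s) matter; the net shift is to the left.

left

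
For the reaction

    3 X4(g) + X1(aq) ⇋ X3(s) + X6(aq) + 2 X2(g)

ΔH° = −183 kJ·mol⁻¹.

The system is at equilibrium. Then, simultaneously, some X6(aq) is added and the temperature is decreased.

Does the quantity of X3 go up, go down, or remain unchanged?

Adding X6 (aq), a product, drives the reaction to the left.
The forward reaction is exothermic. Lowering T favours the exothermic direction — shift to the right.
The two effects oppose each other, so the net shift — and hence the change in X3 — cannot be determined from the given information.

cannot be determined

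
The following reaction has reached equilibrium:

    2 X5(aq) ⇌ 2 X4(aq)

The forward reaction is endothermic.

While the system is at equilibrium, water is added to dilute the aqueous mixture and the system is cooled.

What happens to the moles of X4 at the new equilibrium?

decreases

Dilution scales every aqueous concentration by the same factor. Δn_aq = 2 − 2 = 0, so Q is unchanged — no shift.
The forward reaction is endothermic. Lowering T favours the exothermic direction — shift to the left.
The net shift is to the left. X4 is a product, so its amount decreases.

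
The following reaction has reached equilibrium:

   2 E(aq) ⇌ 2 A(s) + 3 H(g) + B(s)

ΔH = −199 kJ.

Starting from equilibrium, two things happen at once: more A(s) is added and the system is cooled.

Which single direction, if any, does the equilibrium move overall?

right

A is a pure solid; its activity is 1 regardless of amount, so Q is unaffected — no shift from this change.
The forward reaction is exothermic. Lowering T favours the exothermic direction — shift to the right.
Only the nonzero effect(s) matter; the net shift is to the right.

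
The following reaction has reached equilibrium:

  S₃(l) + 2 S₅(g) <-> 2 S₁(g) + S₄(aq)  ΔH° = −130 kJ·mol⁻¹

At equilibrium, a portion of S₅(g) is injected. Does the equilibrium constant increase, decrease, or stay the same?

unchanged

The equilibrium constant depends only on temperature. This perturbation may move the position of equilibrium, but since T is unchanged, K itself is unchanged.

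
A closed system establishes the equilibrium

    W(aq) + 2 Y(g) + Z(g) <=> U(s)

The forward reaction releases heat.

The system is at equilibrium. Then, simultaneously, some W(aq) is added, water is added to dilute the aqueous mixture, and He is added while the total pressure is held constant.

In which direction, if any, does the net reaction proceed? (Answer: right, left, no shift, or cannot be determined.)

cannot be determined

Adding W (aq), a reactant, drives the reaction to the right.
Dilution lowers every aqueous concentration by the same factor. Δn_aq = 0 − 1 = -1, so the system shifts toward the side with more dissolved moles — to the left.
Adding inert gas at constant total pressure expands the volume and lowers every reacting partial pressure. With Δn_gas = 0 − 3 = -3, Q moves away from K toward the side with fewer gas moles, so the system shifts toward the side with more gas moles — to the left.
The individual effects push in opposite directions; without quantitative information the net direction cannot be determined.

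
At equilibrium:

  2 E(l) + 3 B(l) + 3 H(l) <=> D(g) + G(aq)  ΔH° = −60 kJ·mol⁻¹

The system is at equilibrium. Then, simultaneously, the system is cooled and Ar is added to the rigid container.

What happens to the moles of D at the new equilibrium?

increases

The forward reaction is exothermic. Lowering T favours the exothermic direction — shift to the right.
At constant volume, adding an inert gas leaves every reacting species' partial pressure unchanged, so Q is unchanged — no shift from this change.
The net shift is to the right. D is a product, so its amount increases.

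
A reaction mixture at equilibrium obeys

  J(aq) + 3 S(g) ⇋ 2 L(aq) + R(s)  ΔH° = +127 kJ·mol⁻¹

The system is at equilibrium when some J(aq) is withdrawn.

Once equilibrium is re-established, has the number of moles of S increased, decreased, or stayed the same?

increases

Removing J (aq), a reactant, drives the reaction to the left.
The net shift is to the left. S is a reactant, so its amount increases.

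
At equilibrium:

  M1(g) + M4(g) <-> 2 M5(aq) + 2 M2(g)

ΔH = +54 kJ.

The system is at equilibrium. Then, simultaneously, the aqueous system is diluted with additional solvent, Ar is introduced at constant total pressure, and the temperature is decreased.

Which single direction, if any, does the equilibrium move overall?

Dilution lowers every aqueous concentration by the same factor. Δn_aq = 2 − 0 = +2, so the system shifts toward the side with more dissolved moles — to the right.
Adding inert gas at constant total pressure expands the volume, scaling every reacting partial pressure by the same factor. Δn_gas = 2 − 2 = 0, so Q is unchanged — no shift.
The forward reaction is endothermic. Lowering T favours the exothermic direction — shift to the left.
The individual effects push in opposite directions; without quantitative information the net direction cannot be determined.

cannot be determined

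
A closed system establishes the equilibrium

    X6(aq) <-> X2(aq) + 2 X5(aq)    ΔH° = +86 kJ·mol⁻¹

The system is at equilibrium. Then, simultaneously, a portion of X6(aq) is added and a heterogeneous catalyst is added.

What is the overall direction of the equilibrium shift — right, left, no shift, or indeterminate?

right

Adding X6 (aq), a reactant, drives the reaction to the right.
A catalyst speeds both forward and reverse rates equally; it changes neither Q nor K — no shift from this change.
Only the nonzero effect(s) matter; the net shift is to the right.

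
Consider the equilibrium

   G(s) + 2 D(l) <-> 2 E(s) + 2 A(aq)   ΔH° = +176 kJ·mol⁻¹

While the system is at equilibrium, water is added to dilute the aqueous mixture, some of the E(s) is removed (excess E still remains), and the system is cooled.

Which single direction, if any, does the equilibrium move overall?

Dilution lowers every aqueous concentration by the same factor. Δn_aq = 2 − 0 = +2, so the system shifts toward the side with more dissolved moles — to the right.
E is a pure solid; its activity is 1 regardless of amount, so Q is unaffected — no shift from this change.
The forward reaction is endothermic. Lowering T favours the exothermic direction — shift to the left.
The individual effects push in opposite directions; without quantitative information the net direction cannot be determined.

cannot be determined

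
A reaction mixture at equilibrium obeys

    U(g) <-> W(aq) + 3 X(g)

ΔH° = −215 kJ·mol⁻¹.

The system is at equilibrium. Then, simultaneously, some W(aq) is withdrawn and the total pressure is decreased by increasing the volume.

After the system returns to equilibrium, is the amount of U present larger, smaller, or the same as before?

decreases

Removing W (aq), a product, drives the reaction to the right.
Gas moles: reactants 1, products 3 (Δn_gas = +2). Expansion shifts the system toward the side with more moles of gas — to the right.
The net shift is to the right. U is a reactant, so its amount decreases.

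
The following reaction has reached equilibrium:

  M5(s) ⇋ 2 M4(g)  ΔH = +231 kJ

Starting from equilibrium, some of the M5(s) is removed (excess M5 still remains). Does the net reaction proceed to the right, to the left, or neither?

M5 is a pure solid; its activity is 1 regardless of amount, so Q is unaffected — no shift from this change.

no shift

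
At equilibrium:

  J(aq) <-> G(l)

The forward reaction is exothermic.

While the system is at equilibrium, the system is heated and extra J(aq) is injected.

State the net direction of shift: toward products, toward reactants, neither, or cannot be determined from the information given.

cannot be determined

The forward reaction is exothermic. Raising T favours the endothermic direction — shift to the left.
Adding J (aq), a reactant, drives the reaction to the right.
The individual effects push in opposite directions; without quantitative information the net direction cannot be determined.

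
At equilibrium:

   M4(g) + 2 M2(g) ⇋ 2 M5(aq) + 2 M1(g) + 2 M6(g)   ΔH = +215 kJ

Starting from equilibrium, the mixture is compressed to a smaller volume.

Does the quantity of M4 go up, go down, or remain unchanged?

increases

Gas moles: reactants 3, products 4 (Δn_gas = +1). Compression shifts the system toward the side with fewer moles of gas — to the left.
The net shift is to the left. M4 is a reactant, so its amount increases.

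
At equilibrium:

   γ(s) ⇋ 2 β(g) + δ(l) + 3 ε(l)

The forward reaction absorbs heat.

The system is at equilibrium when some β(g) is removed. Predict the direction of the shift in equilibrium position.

Removing β (g), a product, drives the reaction to the right.

right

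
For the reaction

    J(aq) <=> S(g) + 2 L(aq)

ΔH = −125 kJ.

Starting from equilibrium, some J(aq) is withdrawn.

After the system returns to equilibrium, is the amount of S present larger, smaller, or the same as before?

Removing J (aq), a reactant, drives the reaction to the left.
The net shift is to the left. S is a product, so its amount decreases.

decreases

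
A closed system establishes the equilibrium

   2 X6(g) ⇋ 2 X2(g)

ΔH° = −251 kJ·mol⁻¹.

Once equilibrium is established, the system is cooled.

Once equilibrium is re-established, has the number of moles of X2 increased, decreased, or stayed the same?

The forward reaction is exothermic. Lowering T favours the exothermic direction — shift to the right.
The net shift is to the right. X2 is a product, so its amount increases.

increases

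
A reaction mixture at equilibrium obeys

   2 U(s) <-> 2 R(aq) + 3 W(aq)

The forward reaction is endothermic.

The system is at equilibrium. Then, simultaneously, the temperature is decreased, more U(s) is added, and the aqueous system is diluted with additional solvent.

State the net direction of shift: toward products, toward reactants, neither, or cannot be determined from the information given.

The forward reaction is endothermic. Lowering T favours the exothermic direction — shift to the left.
U is a pure solid; its activity is 1 regardless of amount, so Q is unaffected — no shift from this change.
Dilution lowers every aqueous concentration by the same factor. Δn_aq = 5 − 0 = +5, so the system shifts toward the side with more dissolved moles — to the right.
The individual effects push in opposite directions; without quantitative information the net direction cannot be determined.

cannot be determined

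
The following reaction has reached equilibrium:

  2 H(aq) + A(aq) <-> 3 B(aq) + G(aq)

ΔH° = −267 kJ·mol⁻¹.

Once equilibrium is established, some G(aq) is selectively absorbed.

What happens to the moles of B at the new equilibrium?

Removing G (aq), a product, drives the reaction to the right.
The net shift is to the right. B is a product, so its amount increases.

increases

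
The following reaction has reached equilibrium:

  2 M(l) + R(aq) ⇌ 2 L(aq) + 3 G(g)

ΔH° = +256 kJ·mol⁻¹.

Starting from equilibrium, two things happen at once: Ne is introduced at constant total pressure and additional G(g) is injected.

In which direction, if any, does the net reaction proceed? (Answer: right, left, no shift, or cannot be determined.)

cannot be determined

Adding inert gas at constant total pressure expands the volume and lowers every reacting partial pressure. With Δn_gas = 3 − 0 = +3, Q moves away from K toward the side with fewer gas moles, so the system shifts toward the side with more gas moles — to the right.
Adding G (g), a product, drives the reaction to the left.
The individual effects push in opposite directions; without quantitative information the net direction cannot be determined.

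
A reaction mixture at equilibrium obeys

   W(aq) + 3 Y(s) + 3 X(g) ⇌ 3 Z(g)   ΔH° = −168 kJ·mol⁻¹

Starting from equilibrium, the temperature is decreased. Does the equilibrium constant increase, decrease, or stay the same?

increases

K depends on temperature via the van 't Hoff relation. The forward reaction is exothermic, so lowering T increases K.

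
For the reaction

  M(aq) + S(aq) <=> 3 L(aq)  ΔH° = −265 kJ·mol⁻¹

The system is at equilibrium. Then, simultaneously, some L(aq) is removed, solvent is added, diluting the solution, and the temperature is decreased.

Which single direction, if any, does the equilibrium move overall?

Removing L (aq), a product, drives the reaction to the right.
Dilution lowers every aqueous concentration by the same factor. Δn_aq = 3 − 2 = +1, so the system shifts toward the side with more dissolved moles — to the right.
The forward reaction is exothermic. Lowering T favours the exothermic direction — shift to the right.
All effects act in the same direction — net shift to the right.

right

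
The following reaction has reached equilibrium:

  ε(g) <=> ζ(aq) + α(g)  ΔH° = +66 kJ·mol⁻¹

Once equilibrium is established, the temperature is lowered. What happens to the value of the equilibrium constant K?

decreases

K depends on temperature via the van 't Hoff relation. The forward reaction is endothermic, so lowering T decreases K.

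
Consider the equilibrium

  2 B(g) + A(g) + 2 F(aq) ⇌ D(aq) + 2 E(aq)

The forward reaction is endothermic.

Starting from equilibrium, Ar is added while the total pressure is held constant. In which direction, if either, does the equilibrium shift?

Adding inert gas at constant total pressure expands the volume and lowers every reacting partial pressure. With Δn_gas = 0 − 3 = -3, Q moves away from K toward the side with fewer gas moles, so the system shifts toward the side with more gas moles — to the left.

left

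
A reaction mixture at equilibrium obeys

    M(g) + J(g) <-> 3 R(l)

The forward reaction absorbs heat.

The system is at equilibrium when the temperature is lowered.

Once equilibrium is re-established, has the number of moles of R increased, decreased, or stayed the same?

The forward reaction is endothermic. Lowering T favours the exothermic direction — shift to the left.
The net shift is to the left. R is a product, so its amount decreases.

decreases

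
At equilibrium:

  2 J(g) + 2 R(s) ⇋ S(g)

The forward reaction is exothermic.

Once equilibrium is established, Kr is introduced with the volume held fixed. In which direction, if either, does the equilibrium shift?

no shift

At constant volume, adding an inert gas leaves every reacting species' partial pressure unchanged, so Q is unchanged — no shift from this change.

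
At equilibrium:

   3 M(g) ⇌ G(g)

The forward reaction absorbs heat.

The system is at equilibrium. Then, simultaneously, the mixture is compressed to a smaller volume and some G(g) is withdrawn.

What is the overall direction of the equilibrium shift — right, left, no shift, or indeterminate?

right

Gas moles: reactants 3, products 1 (Δn_gas = -2). Compression shifts the system toward the side with fewer moles of gas — to the right.
Removing G (g), a product, drives the reaction to the right.
All effects act in the same direction — net shift to the right.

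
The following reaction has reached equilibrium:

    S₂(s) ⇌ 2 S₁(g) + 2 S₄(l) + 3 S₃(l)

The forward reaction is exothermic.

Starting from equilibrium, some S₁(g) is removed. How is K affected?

The equilibrium constant depends only on temperature. This perturbation may move the position of equilibrium, but since T is unchanged, K itself is unchanged.

unchanged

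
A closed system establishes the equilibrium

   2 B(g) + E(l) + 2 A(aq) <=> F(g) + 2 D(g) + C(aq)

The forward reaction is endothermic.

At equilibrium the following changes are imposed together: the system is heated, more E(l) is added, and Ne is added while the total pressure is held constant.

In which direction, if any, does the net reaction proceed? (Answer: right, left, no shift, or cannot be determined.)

The forward reaction is endothermic. Raising T favours the endothermic direction — shift to the right.
E is a pure liquid; its activity is 1 regardless of amount, so Q is unaffected — no shift from this change.
Adding inert gas at constant total pressure expands the volume and lowers every reacting partial pressure. With Δn_gas = 3 − 2 = +1, Q moves away from K toward the side with fewer gas moles, so the system shifts toward the side with more gas moles — to the right.
Only the nonzero effect(s) matter; the net shift is to the right.

right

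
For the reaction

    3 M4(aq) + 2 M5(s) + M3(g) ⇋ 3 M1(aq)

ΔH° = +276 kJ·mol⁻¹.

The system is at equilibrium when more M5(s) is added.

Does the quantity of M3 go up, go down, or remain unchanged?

M5 is a pure solid; its activity is 1 regardless of amount, so Q is unaffected — no shift from this change.
No net shift occurs, so the amount of M3 is unchanged.

unchanged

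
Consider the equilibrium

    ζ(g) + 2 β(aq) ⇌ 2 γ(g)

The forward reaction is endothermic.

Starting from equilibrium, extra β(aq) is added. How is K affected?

unchanged

The equilibrium constant depends only on temperature. This perturbation may move the position of equilibrium, but since T is unchanged, K itself is unchanged.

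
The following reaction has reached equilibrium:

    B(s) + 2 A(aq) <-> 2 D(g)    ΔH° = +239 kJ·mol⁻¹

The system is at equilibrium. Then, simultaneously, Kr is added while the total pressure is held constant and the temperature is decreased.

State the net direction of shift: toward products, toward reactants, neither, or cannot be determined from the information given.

cannot be determined

Adding inert gas at constant total pressure expands the volume and lowers every reacting partial pressure. With Δn_gas = 2 − 0 = +2, Q moves away from K toward the side with fewer gas moles, so the system shifts toward the side with more gas moles — to the right.
The forward reaction is endothermic. Lowering T favours the exothermic direction — shift to the left.
The individual effects push in opposite directions; without quantitative information the net direction cannot be determined.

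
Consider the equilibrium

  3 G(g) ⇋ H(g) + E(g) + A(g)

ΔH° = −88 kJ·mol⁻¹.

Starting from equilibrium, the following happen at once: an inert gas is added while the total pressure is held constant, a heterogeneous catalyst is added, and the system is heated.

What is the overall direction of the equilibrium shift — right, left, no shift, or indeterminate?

Adding inert gas at constant total pressure expands the volume, scaling every reacting partial pressure by the same factor. Δn_gas = 3 − 3 = 0, so Q is unchanged — no shift.
A catalyst speeds both forward and reverse rates equally; it changes neither Q nor K — no shift from this change.
The forward reaction is exothermic. Raising T favours the endothermic direction — shift to the left.
Only the nonzero effect(s) matter; the net shift is to the left.

left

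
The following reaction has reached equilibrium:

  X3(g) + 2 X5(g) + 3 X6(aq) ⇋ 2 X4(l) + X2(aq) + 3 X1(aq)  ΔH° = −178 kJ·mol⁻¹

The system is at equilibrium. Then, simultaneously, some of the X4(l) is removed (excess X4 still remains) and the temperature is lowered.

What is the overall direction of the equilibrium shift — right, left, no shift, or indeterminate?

right

X4 is a pure liquid; its activity is 1 regardless of amount, so Q is unaffected — no shift from this change.
The forward reaction is exothermic. Lowering T favours the exothermic direction — shift to the right.
Only the nonzero effect(s) matter; the net shift is to the right.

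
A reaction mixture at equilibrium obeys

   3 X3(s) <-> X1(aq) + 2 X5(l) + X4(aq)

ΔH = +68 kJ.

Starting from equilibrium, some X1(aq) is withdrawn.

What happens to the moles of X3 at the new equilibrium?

Removing X1 (aq), a product, drives the reaction to the right.
The net shift is to the right. X3 is a reactant, so its amount decreases.

decreases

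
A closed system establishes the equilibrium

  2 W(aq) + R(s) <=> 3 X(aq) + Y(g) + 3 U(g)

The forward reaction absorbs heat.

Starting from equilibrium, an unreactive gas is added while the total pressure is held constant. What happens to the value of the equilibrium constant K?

The equilibrium constant depends only on temperature. This perturbation may move the position of equilibrium, but since T is unchanged, K itself is unchanged.

unchanged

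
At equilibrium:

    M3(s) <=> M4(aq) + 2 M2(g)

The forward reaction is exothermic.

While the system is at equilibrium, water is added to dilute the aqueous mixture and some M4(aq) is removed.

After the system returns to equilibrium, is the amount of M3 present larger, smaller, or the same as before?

Dilution lowers every aqueous concentration by the same factor. Δn_aq = 1 − 0 = +1, so the system shifts toward the side with more dissolved moles — to the right.
Removing M4 (aq), a product, drives the reaction to the right.
The net shift is to the right. M3 is a reactant, so its amount decreases.

decreases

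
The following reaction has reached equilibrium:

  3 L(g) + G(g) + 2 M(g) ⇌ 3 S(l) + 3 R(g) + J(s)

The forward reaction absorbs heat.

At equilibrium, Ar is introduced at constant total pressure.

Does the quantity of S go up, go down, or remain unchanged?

Adding inert gas at constant total pressure expands the volume and lowers every reacting partial pressure. With Δn_gas = 3 − 6 = -3, Q moves away from K toward the side with fewer gas moles, so the system shifts toward the side with more gas moles — to the left.
The net shift is to the left. S is a product, so its amount decreases.

decreases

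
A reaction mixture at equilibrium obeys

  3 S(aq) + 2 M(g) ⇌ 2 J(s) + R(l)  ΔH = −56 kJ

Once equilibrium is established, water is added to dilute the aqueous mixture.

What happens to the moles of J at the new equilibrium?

decreases

Dilution lowers every aqueous concentration by the same factor. Δn_aq = 0 − 3 = -3, so the system shifts toward the side with more dissolved moles — to the left.
The net shift is to the left. J is a product, so its amount decreases.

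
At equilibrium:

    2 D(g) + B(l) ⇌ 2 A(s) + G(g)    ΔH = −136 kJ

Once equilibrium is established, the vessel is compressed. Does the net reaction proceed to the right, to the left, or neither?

right

Gas moles: reactants 2, products 1 (Δn_gas = -1). Compression shifts the system toward the side with fewer moles of gas — to the right.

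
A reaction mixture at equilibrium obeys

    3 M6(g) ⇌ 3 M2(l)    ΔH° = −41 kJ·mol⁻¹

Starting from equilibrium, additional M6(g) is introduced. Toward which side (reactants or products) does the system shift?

Adding M6 (g), a reactant, drives the reaction to the right.

right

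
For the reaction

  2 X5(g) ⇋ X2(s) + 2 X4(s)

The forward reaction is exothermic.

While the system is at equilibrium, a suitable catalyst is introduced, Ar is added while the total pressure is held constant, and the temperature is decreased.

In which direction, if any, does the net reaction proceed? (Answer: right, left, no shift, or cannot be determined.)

A catalyst speeds both forward and reverse rates equally; it changes neither Q nor K — no shift from this change.
Adding inert gas at constant total pressure expands the volume and lowers every reacting partial pressure. With Δn_gas = 0 − 2 = -2, Q moves away from K toward the side with fewer gas moles, so the system shifts toward the side with more gas moles — to the left.
The forward reaction is exothermic. Lowering T favours the exothermic direction — shift to the right.
The individual effects push in opposite directions; without quantitative information the net direction cannot be determined.

cannot be determined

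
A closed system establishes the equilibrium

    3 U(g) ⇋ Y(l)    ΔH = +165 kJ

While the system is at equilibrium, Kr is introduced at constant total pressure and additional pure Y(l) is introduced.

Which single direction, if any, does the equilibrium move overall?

left

Adding inert gas at constant total pressure expands the volume and lowers every reacting partial pressure. With Δn_gas = 0 − 3 = -3, Q moves away from K toward the side with fewer gas moles, so the system shifts toward the side with more gas moles — to the left.
Y is a pure liquid; its activity is 1 regardless of amount, so Q is unaffected — no shift from this change.
Only the nonzero effect(s) matter; the net shift is to the left.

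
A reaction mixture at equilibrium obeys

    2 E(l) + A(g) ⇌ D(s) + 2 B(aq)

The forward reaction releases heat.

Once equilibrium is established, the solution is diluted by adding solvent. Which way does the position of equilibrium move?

Dilution lowers every aqueous concentration by the same factor. Δn_aq = 2 − 0 = +2, so the system shifts toward the side with more dissolved moles — to the right.

right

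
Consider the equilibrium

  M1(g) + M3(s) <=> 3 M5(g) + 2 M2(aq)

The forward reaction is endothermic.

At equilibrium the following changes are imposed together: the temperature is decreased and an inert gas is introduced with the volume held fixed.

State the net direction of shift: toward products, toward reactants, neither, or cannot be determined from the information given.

left

The forward reaction is endothermic. Lowering T favours the exothermic direction — shift to the left.
At constant volume, adding an inert gas leaves every reacting species' partial pressure unchanged, so Q is unchanged — no shift from this change.
Only the nonzero effect(s) matter; the net shift is to the left.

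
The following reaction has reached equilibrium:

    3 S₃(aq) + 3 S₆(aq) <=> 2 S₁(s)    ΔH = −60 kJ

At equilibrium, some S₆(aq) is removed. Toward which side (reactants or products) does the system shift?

left

Removing S₆ (aq), a reactant, drives the reaction to the left.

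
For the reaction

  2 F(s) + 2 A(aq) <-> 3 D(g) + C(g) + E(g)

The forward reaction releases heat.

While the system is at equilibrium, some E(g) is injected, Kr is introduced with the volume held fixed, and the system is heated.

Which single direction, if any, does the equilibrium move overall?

left

Adding E (g), a product, drives the reaction to the left.
At constant volume, adding an inert gas leaves every reacting species' partial pressure unchanged, so Q is unchanged — no shift from this change.
The forward reaction is exothermic. Raising T favours the endothermic direction — shift to the left.
Only the nonzero effect(s) matter; the net shift is to the left.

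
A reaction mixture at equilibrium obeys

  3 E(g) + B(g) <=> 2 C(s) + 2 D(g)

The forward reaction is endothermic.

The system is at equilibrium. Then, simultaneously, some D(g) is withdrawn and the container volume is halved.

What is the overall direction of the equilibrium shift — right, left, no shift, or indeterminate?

right

Removing D (g), a product, drives the reaction to the right.
Gas moles: reactants 4, products 2 (Δn_gas = -2). Compression shifts the system toward the side with fewer moles of gas — to the right.
All effects act in the same direction — net shift to the right.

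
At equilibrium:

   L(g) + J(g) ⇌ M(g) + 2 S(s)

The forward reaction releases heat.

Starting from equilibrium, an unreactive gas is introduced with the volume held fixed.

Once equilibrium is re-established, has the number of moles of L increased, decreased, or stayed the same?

At constant volume, adding an inert gas leaves every reacting species' partial pressure unchanged, so Q is unchanged — no shift from this change.
No net shift occurs, so the amount of L is unchanged.

unchanged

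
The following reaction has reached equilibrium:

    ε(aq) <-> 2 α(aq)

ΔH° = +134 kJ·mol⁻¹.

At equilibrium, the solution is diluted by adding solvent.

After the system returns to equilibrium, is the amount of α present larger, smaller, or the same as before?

Dilution lowers every aqueous concentration by the same factor. Δn_aq = 2 − 1 = +1, so the system shifts toward the side with more dissolved moles — to the right.
The net shift is to the right. α is a product, so its amount increases.

increases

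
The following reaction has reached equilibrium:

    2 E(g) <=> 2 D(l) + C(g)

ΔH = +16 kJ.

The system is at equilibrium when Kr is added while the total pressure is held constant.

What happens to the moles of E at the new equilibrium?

Adding inert gas at constant total pressure expands the volume and lowers every reacting partial pressure. With Δn_gas = 1 − 2 = -1, Q moves away from K toward the side with fewer gas moles, so the system shifts toward the side with more gas moles — to the left.
The net shift is to the left. E is a reactant, so its amount increases.

increases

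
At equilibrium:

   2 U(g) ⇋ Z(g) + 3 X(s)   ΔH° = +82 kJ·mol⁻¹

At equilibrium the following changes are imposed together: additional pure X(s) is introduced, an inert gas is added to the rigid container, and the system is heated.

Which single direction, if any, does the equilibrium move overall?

right

X is a pure solid; its activity is 1 regardless of amount, so Q is unaffected — no shift from this change.
At constant volume, adding an inert gas leaves every reacting species' partial pressure unchanged, so Q is unchanged — no shift from this change.
The forward reaction is endothermic. Raising T favours the endothermic direction — shift to the right.
Only the nonzero effect(s) matter; the net shift is to the right.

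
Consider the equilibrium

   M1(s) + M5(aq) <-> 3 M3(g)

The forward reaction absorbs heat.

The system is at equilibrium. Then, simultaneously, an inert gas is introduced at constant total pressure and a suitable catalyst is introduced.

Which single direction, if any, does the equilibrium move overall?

right

Adding inert gas at constant total pressure expands the volume and lowers every reacting partial pressure. With Δn_gas = 3 − 0 = +3, Q moves away from K toward the side with fewer gas moles, so the system shifts toward the side with more gas moles — to the right.
A catalyst speeds both forward and reverse rates equally; it changes neither Q nor K — no shift from this change.
Only the nonzero effect(s) matter; the net shift is to the right.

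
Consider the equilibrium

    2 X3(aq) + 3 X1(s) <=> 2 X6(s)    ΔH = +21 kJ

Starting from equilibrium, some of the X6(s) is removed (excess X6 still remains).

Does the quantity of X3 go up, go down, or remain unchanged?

unchanged

X6 is a pure solid; its activity is 1 regardless of amount, so Q is unaffected — no shift from this change.
No net shift occurs, so the amount of X3 is unchanged.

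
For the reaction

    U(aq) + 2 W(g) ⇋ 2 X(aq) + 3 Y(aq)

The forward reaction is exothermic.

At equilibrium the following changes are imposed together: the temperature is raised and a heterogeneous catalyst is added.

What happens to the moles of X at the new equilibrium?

The forward reaction is exothermic. Raising T favours the endothermic direction — shift to the left.
A catalyst speeds both forward and reverse rates equally; it changes neither Q nor K — no shift from this change.
The net shift is to the left. X is a product, so its amount decreases.

decreases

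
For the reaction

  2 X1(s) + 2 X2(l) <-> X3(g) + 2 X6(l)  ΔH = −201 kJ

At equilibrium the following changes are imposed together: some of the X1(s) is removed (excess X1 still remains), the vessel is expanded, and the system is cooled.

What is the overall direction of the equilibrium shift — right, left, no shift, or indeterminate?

X1 is a pure solid; its activity is 1 regardless of amount, so Q is unaffected — no shift from this change.
Gas moles: reactants 0, products 1 (Δn_gas = +1). Expansion shifts the system toward the side with more moles of gas — to the right.
The forward reaction is exothermic. Lowering T favours the exothermic direction — shift to the right.
Only the nonzero effect(s) matter; the net shift is to the right.

right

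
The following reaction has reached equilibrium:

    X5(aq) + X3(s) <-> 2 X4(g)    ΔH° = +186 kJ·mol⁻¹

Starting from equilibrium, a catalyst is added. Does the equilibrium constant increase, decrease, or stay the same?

unchanged

The equilibrium constant depends only on temperature. This perturbation changes neither the position of equilibrium nor K.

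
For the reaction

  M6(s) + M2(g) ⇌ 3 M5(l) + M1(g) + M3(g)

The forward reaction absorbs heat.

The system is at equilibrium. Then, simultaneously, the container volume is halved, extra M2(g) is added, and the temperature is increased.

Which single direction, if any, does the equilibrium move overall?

cannot be determined

Gas moles: reactants 1, products 2 (Δn_gas = +1). Compression shifts the system toward the side with fewer moles of gas — to the left.
Adding M2 (g), a reactant, drives the reaction to the right.
The forward reaction is endothermic. Raising T favours the endothermic direction — shift to the right.
The individual effects push in opposite directions; without quantitative information the net direction cannot be determined.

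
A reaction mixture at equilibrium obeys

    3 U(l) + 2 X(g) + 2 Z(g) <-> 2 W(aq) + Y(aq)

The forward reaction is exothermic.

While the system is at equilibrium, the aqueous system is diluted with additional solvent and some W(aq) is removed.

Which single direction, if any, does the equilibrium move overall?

Dilution lowers every aqueous concentration by the same factor. Δn_aq = 3 − 0 = +3, so the system shifts toward the side with more dissolved moles — to the right.
Removing W (aq), a product, drives the reaction to the right.
All effects act in the same direction — net shift to the right.

right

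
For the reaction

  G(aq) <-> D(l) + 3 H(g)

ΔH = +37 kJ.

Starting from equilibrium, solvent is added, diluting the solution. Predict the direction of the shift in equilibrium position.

left

Dilution lowers every aqueous concentration by the same factor. Δn_aq = 0 − 1 = -1, so the system shifts toward the side with more dissolved moles — to the left.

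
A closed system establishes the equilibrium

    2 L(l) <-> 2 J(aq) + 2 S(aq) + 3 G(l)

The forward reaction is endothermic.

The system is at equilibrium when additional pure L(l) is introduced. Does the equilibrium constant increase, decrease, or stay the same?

unchanged

The equilibrium constant depends only on temperature. This perturbation changes neither the position of equilibrium nor K.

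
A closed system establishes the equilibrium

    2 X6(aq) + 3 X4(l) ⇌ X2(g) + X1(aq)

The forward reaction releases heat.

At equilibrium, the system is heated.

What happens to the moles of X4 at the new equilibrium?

increases

The forward reaction is exothermic. Raising T favours the endothermic direction — shift to the left.
The net shift is to the left. X4 is a reactant, so its amount increases.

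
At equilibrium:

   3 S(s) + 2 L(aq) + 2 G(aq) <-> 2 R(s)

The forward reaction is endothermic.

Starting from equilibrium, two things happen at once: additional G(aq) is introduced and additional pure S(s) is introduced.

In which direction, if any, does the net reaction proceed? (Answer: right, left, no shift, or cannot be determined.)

Adding G (aq), a reactant, drives the reaction to the right.
S is a pure solid; its activity is 1 regardless of amount, so Q is unaffected — no shift from this change.
Only the nonzero effect(s) matter; the net shift is to the right.

right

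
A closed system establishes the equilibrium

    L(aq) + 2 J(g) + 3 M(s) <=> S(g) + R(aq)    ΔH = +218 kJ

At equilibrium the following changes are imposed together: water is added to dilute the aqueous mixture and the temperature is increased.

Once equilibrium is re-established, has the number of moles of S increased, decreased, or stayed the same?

increases

Dilution scales every aqueous concentration by the same factor. Δn_aq = 1 − 1 = 0, so Q is unchanged — no shift.
The forward reaction is endothermic. Raising T favours the endothermic direction — shift to the right.
The net shift is to the right. S is a product, so its amount increases.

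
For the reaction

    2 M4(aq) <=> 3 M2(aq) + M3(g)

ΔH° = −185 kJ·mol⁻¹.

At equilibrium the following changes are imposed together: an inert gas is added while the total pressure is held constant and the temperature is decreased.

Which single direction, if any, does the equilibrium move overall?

right

Adding inert gas at constant total pressure expands the volume and lowers every reacting partial pressure. With Δn_gas = 1 − 0 = +1, Q moves away from K toward the side with fewer gas moles, so the system shifts toward the side with more gas moles — to the right.
The forward reaction is exothermic. Lowering T favours the exothermic direction — shift to the right.
All effects act in the same direction — net shift to the right.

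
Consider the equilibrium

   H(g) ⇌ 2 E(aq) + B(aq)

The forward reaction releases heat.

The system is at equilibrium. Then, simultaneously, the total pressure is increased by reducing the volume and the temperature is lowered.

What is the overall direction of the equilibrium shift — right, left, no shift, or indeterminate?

right

Gas moles: reactants 1, products 0 (Δn_gas = -1). Compression shifts the system toward the side with fewer moles of gas — to the right.
The forward reaction is exothermic. Lowering T favours the exothermic direction — shift to the right.
All effects act in the same direction — net shift to the right.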